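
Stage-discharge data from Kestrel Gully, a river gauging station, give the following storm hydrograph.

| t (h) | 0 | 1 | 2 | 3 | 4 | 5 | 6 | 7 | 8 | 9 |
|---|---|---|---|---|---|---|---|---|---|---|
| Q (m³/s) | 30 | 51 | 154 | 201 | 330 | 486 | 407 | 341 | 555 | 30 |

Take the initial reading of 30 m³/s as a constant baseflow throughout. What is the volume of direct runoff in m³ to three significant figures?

Direct-runoff ordinates (Q − Q_b): 0.0, 21.0, 124.0, 171.0, 300.0, 456.0, 377.0, 311.0, 525.0, 0.0 m³/s.
ΣQ_DR = 2285 m³/s.
With Δt = 1 h = 3600 s, V = ΣQ_DR · Δt = 2285 × 3600 = 8.23 × 10^6 m³.

V ≈ 8.23 × 10^6 m³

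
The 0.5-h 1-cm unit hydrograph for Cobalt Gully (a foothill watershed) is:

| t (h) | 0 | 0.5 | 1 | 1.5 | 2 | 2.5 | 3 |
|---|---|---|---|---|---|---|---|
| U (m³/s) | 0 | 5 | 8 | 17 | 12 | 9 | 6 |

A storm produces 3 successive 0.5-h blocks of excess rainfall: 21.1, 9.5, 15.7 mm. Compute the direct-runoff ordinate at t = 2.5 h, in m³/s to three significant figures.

By discrete convolution, Q_j = Σ (P_i / 10 mm) · U_{j−i}.
At t = 2.5 h (j=5): Q = (21.1/10)·9 + (9.5/10)·12 + (15.7/10)·17 = 57.1 m³/s.

Q ≈ 57.1 m³/s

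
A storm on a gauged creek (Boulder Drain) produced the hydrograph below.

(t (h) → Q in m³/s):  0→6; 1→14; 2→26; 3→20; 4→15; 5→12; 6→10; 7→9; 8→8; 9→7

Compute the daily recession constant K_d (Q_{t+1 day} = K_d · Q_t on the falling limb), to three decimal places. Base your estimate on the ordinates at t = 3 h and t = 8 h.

K_d ≈ 0.012

Between t = 3 h and t = 8 h the flow falls from 20 to 8 m³/s over 5×1 h = 5 h.
Per-interval ratio K = (8/20)^(1/5) = 0.8326; K_d = K^(24/1) = 0.012.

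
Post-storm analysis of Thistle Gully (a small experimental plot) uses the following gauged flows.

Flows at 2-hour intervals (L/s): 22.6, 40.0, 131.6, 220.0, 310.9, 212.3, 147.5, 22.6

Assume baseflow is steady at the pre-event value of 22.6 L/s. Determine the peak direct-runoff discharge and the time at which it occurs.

Subtracting baseflow gives direct-runoff ordinates: 0.0, 17.4, 109.0, 197.4, 288.3, 189.7, 124.9, 0.0 L/s.
The maximum is 288.3 L/s, occurring at the reading for t = 8 h.

Q_p = 288.3 L/s at t = 8 h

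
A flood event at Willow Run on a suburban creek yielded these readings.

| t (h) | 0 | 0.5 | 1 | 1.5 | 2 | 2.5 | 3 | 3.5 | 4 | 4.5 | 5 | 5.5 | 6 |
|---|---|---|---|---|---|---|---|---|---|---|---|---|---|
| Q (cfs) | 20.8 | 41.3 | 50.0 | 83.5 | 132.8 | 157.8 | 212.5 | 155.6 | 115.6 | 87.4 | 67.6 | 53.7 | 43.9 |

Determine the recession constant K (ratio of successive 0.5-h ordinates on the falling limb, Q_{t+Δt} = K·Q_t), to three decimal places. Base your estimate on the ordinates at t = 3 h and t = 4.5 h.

Using the recession-limb readings at t = 3 h and t = 4.5 h: Q falls from 212.5 to 87.4 cfs over 3 intervals.
K = (Q₂/Q₁)^(1/3) = (87.4/212.5)^(1/3) = 0.744.

K ≈ 0.744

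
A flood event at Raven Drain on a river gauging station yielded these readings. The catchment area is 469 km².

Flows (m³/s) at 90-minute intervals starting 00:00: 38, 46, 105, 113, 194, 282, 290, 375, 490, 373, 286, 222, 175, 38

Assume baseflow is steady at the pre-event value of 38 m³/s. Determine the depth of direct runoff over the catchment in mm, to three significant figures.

d ≈ 28.7 mm

Direct runoff: 0.0, 8.0, 67.0, 75.0, 156.0, 244.0, 252.0, 337.0, 452.0, 335.0, 248.0, 184.0, 137.0, 0.0 m³/s; ΣQ_DR = 2495 m³/s.
V = ΣQ_DR · Δt = 2495 × 5400 s = 1.347 × 10^7 m³.
Over A = 469 km², depth = V / A = 28.7 mm.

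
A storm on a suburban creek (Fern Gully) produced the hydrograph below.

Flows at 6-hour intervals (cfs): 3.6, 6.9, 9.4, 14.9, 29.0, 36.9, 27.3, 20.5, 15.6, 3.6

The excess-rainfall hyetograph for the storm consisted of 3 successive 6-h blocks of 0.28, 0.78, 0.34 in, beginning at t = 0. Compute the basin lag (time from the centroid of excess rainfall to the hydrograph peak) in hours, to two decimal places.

Centroid of excess rainfall: t_c = Σ P_i·t̄_i / ΣP_i = 9.2571 h (block centres at 3, 9, 15 h).
Hydrograph peak occurs at t = 30 h, so basin lag t_L = 30 − 9.2571 = 20.74 h.

t_L ≈ 20.74 h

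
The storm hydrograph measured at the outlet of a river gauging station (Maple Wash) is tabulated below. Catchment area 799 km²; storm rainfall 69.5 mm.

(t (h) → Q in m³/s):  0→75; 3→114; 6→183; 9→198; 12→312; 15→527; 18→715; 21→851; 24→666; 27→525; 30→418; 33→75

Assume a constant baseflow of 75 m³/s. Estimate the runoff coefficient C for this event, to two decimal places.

ΣQ_DR = 3759 m³/s; V = ΣQ_DR·Δt = 4.060 × 10^7 m³.
Runoff depth d = V / A = 50.81 mm.
C = d / P = 50.81 / 69.5 = 0.73.

C ≈ 0.73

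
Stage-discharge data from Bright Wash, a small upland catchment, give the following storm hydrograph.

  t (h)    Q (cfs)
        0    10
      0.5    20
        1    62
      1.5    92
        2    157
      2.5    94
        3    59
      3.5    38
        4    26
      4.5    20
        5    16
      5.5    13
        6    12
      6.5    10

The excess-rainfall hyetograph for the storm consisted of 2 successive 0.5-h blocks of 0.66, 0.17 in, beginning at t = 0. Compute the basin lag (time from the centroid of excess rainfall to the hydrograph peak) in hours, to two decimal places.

Centroid of excess rainfall: t_c = Σ P_i·t̄_i / ΣP_i = 0.3524 h (block centres at 0.25, 0.75 h).
Hydrograph peak occurs at t = 2 h, so basin lag t_L = 2 − 0.3524 = 1.65 h.

t_L ≈ 1.65 h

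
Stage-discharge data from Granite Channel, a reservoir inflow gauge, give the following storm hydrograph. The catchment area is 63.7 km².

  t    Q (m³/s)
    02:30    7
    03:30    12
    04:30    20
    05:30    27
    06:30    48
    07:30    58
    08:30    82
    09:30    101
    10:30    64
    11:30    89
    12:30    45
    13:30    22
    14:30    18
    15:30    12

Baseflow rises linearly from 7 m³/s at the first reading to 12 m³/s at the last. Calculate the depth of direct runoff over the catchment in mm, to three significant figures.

Direct runoff: 0.00, 4.62, 12.23, 18.85, 39.46, 49.08, 72.69, 91.31, 53.92, 78.54, 34.15, 10.77, 6.38, 0.00 m³/s; ΣQ_DR = 472.0 m³/s.
V = ΣQ_DR · Δt = 472.0 × 3600 s = 1.699 × 10^6 m³.
Over A = 63.7 km², depth = V / A = 26.7 mm.

d ≈ 26.7 mm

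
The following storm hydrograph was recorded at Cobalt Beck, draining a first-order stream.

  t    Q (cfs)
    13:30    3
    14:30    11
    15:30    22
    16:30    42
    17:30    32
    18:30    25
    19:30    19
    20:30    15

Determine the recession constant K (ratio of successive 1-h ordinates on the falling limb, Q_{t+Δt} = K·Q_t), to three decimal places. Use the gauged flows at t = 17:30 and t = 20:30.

Using the recession-limb readings at t = 17:30 and t = 20:30: Q falls from 32 to 15 cfs over 3 intervals.
K = (Q₂/Q₁)^(1/3) = (15/32)^(1/3) = 0.777.

K ≈ 0.777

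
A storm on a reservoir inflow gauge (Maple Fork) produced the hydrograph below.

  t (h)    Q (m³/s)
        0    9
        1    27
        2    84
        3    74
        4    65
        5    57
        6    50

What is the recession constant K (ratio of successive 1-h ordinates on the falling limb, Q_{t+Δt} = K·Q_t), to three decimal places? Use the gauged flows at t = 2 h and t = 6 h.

K ≈ 0.878

Using the recession-limb readings at t = 2 h and t = 6 h: Q falls from 84 to 50 m³/s over 4 intervals.
K = (Q₂/Q₁)^(1/4) = (50/84)^(1/4) = 0.878.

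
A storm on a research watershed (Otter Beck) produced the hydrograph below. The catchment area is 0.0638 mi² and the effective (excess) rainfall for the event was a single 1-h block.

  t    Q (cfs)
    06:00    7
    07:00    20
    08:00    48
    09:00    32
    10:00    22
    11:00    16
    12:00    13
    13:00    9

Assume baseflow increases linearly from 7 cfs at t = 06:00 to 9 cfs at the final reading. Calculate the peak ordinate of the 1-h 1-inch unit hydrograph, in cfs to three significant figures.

Direct runoff: 0.00, 12.71, 40.43, 24.14, 13.86, 7.57, 4.29, 0.00 cfs; ΣQ_DR = 103.0 cfs, peak = 40.43 cfs.
Runoff depth d = ΣQ_DR·Δt / A = 103.0 × 3600 / (0.0638 mi²) = 2.502 in.
The 1-inch UH is the DRH scaled by (1 in)/d, so U_p = 40.43 × 1/2.502 = 16.2 cfs.

U_p ≈ 16.2 cfs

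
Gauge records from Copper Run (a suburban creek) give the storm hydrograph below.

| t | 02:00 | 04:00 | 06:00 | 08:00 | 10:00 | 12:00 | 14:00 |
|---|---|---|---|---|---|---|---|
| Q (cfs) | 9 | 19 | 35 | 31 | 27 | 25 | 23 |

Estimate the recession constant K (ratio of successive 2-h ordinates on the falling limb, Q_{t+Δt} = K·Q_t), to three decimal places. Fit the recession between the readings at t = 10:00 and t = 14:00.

K ≈ 0.923

Using the recession-limb readings at t = 10:00 and t = 14:00: Q falls from 27 to 23 cfs over 2 intervals.
K = (Q₂/Q₁)^(1/2) = (23/27)^(1/2) = 0.923.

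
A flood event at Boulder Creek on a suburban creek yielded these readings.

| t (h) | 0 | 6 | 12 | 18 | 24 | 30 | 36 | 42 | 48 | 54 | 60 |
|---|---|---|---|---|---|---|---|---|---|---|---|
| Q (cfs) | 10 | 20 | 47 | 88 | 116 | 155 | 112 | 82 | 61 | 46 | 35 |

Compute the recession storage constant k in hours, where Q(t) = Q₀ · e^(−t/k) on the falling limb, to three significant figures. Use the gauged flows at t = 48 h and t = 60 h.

On the falling limb, Q drops from 61 to 35 cfs between t = 48 h and t = 60 h (Δt = 12 h).
k = −Δt / ln(Q₂/Q₁) = −12 / ln(35/61) = 21.6 h.

k ≈ 21.6 h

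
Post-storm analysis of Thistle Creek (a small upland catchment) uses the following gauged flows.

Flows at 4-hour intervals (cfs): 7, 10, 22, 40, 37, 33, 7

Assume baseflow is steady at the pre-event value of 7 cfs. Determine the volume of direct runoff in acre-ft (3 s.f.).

Direct-runoff ordinates (Q − Q_b): 0.0, 3.0, 15.0, 33.0, 30.0, 26.0, 0.0 cfs.
ΣQ_DR = 107.0 cfs.
With Δt = 4 h = 14400 s, V = ΣQ_DR · Δt = 107.0 × 14400 = 1.54 × 10^6 ft³ = 35.4 acre-ft.

V ≈ 35.4 acre-ft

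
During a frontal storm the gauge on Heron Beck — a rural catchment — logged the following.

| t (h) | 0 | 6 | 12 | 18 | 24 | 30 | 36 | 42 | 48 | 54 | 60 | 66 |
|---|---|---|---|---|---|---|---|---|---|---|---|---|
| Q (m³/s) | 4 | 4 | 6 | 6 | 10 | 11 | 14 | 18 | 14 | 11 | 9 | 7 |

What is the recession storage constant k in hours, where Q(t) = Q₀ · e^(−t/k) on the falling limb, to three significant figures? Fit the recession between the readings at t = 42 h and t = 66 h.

k ≈ 25.4 h

On the falling limb, Q drops from 18 to 7 m³/s between t = 42 h and t = 66 h (Δt = 24 h).
k = −Δt / ln(Q₂/Q₁) = −24 / ln(7/18) = 25.4 h.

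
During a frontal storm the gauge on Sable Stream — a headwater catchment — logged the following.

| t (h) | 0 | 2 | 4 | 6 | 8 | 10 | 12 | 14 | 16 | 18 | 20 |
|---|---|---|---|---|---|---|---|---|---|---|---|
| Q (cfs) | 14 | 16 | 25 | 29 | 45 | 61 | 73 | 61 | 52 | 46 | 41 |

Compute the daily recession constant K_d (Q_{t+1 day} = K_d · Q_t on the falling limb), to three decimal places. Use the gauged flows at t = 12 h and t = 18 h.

K_d ≈ 0.158

Between t = 12 h and t = 18 h the flow falls from 73 to 46 cfs over 3×2 h = 6 h.
Per-interval ratio K = (46/73)^(1/3) = 0.8573; K_d = K^(24/2) = 0.158.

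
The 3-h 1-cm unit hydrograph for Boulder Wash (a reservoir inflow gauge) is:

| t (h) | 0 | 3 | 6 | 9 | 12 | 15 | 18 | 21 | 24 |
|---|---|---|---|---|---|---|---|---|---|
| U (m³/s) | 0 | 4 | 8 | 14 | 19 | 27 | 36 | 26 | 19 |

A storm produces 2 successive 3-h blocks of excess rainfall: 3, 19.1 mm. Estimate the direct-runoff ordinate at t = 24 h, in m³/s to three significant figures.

Q ≈ 55.4 m³/s

By discrete convolution, Q_j = Σ (P_i / 10 mm) · U_{j−i}.
At t = 24 h (j=8): Q = (3/10)·19 + (19.1/10)·26 = 55.4 m³/s.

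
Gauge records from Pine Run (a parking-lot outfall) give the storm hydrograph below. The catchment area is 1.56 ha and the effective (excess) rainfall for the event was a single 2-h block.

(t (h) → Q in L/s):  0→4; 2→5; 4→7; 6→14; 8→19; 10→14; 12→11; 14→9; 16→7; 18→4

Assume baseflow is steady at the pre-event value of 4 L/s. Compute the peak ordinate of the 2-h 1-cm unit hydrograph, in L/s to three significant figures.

Direct runoff: 0.0, 1.0, 3.0, 10.0, 15.0, 10.0, 7.0, 5.0, 3.0, 0.0 L/s; ΣQ_DR = 54.00 L/s, peak = 15.0 L/s.
Runoff depth d = ΣQ_DR·Δt / A = 54.00 × 7200 / (1.56 ha) = 24.92 mm.
The 1-cm UH is the DRH scaled by (10 mm)/d, so U_p = 15.0 × 10/24.92 = 6.02 L/s.

U_p ≈ 6.02 L/s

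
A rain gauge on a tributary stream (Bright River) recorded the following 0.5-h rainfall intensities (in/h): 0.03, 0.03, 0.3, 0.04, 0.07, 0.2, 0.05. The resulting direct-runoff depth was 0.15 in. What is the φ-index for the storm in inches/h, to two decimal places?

Only the 2 blocks with intensity above φ contribute runoff: 0.3, 0.2 in/h.
Σ(I−φ)·Δt = d  ⇒  (0.3+0.2 − 2φ)·0.5 = 0.15
φ = (0.5000 − 0.15/0.5) / 2 = 0.10 in/h.

φ ≈ 0.10 in/h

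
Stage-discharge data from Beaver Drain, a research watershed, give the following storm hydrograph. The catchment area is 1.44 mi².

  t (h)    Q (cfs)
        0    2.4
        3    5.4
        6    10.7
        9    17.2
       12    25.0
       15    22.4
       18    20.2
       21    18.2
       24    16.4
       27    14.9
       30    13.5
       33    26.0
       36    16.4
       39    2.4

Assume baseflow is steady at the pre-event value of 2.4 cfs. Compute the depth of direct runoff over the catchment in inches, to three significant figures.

Direct runoff: 0.0, 3.0, 8.3, 14.8, 22.6, 20.0, 17.8, 15.8, 14.0, 12.5, 11.1, 23.6, 14.0, 0.0 cfs; ΣQ_DR = 177.5 cfs.
V = ΣQ_DR · Δt = 177.5 × 10800 s = 1.917 × 10^6 ft³.
Over A = 1.44 mi², depth = V / A = 0.573 in.

d ≈ 0.573 in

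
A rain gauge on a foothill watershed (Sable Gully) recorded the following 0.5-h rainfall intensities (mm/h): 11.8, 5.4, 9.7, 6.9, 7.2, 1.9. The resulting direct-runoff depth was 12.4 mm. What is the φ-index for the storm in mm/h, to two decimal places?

Only the 5 blocks with intensity above φ contribute runoff: 11.8, 5.4, 9.7, 6.9, 7.2 mm/h.
Σ(I−φ)·Δt = d  ⇒  (11.8+5.4+9.7+6.9+7.2 − 5φ)·0.5 = 12.4
φ = (41.00 − 12.4/0.5) / 5 = 3.24 mm/h.

φ ≈ 3.24 mm/h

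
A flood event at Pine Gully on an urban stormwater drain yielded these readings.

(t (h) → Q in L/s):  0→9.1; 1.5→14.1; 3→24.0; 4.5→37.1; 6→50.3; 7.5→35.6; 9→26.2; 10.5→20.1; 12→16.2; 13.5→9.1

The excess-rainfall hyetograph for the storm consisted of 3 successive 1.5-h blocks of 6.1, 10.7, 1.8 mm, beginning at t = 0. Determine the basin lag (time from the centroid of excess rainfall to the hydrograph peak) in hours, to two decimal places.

Centroid of excess rainfall: t_c = Σ P_i·t̄_i / ΣP_i = 1.9032 h (block centres at 0.75, 2.25, 3.75 h).
Hydrograph peak occurs at t = 6 h, so basin lag t_L = 6 − 1.9032 = 4.10 h.

t_L ≈ 4.10 h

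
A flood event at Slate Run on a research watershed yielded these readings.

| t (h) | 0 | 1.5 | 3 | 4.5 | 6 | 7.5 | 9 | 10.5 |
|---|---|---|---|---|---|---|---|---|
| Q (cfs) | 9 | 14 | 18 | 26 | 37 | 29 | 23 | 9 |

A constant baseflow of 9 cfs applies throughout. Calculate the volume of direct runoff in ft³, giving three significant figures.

V ≈ 5.02 × 10^5 ft³

Direct-runoff ordinates (Q − Q_b): 0.0, 5.0, 9.0, 17.0, 28.0, 20.0, 14.0, 0.0 cfs.
ΣQ_DR = 93.00 cfs.
With Δt = 1.5 h = 5400 s, V = ΣQ_DR · Δt = 93.00 × 5400 = 5.02 × 10^5 ft³.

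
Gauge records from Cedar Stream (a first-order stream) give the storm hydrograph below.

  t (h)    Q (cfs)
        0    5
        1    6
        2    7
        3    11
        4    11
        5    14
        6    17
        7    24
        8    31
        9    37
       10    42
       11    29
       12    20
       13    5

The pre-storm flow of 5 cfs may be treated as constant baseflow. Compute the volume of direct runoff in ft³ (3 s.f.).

Direct-runoff ordinates (Q − Q_b): 0.0, 1.0, 2.0, 6.0, 6.0, 9.0, 12.0, 19.0, 26.0, 32.0, 37.0, 24.0, 15.0, 0.0 cfs.
ΣQ_DR = 189.0 cfs.
With Δt = 1 h = 3600 s, V = ΣQ_DR · Δt = 189.0 × 3600 = 6.80 × 10^5 ft³.

V ≈ 6.80 × 10^5 ft³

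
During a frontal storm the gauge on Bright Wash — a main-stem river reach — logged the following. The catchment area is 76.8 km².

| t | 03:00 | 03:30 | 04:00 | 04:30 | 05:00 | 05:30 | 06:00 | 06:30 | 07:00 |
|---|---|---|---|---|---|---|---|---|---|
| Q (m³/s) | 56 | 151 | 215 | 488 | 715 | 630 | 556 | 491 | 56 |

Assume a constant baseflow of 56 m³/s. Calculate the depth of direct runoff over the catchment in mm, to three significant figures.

Direct runoff: 0.0, 95.0, 159.0, 432.0, 659.0, 574.0, 500.0, 435.0, 0.0 m³/s; ΣQ_DR = 2854 m³/s.
V = ΣQ_DR · Δt = 2854 × 1800 s = 5.137 × 10^6 m³.
Over A = 76.8 km², depth = V / A = 66.9 mm.

d ≈ 66.9 mm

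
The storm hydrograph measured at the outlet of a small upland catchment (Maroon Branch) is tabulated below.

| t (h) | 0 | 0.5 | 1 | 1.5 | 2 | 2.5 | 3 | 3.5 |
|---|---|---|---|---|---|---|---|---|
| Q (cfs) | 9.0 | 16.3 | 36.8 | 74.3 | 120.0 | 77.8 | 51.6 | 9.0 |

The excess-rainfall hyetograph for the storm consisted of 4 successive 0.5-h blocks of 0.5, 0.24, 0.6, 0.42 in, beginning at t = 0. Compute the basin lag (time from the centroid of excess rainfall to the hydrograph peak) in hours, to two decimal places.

t_L ≈ 0.98 h

Centroid of excess rainfall: t_c = Σ P_i·t̄_i / ΣP_i = 1.0170 h (block centres at 0.25, 0.75, 1.25, 1.75 h).
Hydrograph peak occurs at t = 2 h, so basin lag t_L = 2 − 1.0170 = 0.98 h.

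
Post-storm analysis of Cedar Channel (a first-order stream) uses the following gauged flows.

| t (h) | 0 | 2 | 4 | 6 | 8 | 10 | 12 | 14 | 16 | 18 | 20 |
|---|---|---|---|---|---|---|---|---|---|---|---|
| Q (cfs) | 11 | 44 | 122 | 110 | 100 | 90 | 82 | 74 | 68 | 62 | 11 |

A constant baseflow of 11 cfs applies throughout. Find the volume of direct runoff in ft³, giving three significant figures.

Direct-runoff ordinates (Q − Q_b): 0.0, 33.0, 111.0, 99.0, 89.0, 79.0, 71.0, 63.0, 57.0, 51.0, 0.0 cfs.
ΣQ_DR = 653.0 cfs.
With Δt = 2 h = 7200 s, V = ΣQ_DR · Δt = 653.0 × 7200 = 4.70 × 10^6 ft³.

V ≈ 4.70 × 10^6 ft³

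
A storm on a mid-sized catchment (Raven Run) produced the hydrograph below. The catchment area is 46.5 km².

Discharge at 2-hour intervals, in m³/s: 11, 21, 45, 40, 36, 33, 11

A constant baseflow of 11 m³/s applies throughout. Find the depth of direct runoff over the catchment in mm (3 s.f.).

Direct runoff: 0.0, 10.0, 34.0, 29.0, 25.0, 22.0, 0.0 m³/s; ΣQ_DR = 120.0 m³/s.
V = ΣQ_DR · Δt = 120.0 × 7200 s = 8.640 × 10^5 m³.
Over A = 46.5 km², depth = V / A = 18.6 mm.

d ≈ 18.6 mm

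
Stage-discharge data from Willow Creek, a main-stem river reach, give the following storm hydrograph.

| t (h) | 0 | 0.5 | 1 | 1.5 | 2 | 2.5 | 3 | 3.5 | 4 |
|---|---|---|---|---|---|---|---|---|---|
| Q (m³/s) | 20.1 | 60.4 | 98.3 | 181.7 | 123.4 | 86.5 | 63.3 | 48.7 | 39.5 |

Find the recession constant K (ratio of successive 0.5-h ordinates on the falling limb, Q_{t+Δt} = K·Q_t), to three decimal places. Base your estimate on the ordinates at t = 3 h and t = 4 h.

Using the recession-limb readings at t = 3 h and t = 4 h: Q falls from 63.3 to 39.5 m³/s over 2 intervals.
K = (Q₂/Q₁)^(1/2) = (39.5/63.3)^(1/2) = 0.790.

K ≈ 0.790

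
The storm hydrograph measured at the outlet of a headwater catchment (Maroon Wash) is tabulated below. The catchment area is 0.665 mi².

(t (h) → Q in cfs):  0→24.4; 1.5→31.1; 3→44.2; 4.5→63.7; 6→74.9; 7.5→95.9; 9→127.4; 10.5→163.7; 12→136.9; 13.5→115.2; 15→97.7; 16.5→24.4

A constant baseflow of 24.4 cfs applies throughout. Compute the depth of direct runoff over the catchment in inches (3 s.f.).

d ≈ 2.47 in

Direct runoff: 0.0, 6.7, 19.8, 39.3, 50.5, 71.5, 103.0, 139.3, 112.5, 90.8, 73.3, 0.0 cfs; ΣQ_DR = 706.7 cfs.
V = ΣQ_DR · Δt = 706.7 × 5400 s = 3.816 × 10^6 ft³.
Over A = 0.665 mi², depth = V / A = 2.47 in.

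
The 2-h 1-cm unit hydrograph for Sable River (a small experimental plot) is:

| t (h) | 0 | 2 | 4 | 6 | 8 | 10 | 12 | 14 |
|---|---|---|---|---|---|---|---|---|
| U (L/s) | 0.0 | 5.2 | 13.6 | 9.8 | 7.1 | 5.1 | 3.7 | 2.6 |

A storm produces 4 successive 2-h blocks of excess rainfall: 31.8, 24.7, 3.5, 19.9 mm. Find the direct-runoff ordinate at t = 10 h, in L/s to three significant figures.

By discrete convolution, Q_j = Σ (P_i / 10 mm) · U_{j−i}.
At t = 10 h (j=5): Q = (31.8/10)·5.1 + (24.7/10)·7.1 + (3.5/10)·9.8 + (19.9/10)·13.6 = 64.2 L/s.

Q ≈ 64.2 L/s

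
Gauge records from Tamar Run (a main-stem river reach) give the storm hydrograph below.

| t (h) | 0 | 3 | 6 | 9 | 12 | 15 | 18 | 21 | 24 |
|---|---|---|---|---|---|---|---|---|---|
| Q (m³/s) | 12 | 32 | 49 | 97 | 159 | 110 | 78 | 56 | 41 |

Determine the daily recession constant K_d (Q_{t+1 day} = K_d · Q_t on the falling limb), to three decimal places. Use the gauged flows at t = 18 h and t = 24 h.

Between t = 18 h and t = 24 h the flow falls from 78 to 41 m³/s over 2×3 h = 6 h.
Per-interval ratio K = (41/78)^(1/2) = 0.7250; K_d = K^(24/3) = 0.076.

K_d ≈ 0.076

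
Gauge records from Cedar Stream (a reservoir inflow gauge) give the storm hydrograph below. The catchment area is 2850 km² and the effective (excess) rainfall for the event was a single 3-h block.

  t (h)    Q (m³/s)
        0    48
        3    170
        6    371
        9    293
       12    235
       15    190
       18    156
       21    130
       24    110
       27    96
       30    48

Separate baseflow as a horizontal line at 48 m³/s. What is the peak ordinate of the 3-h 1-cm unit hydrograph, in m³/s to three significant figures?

U_p ≈ 646 m³/s

Direct runoff: 0.0, 122.0, 323.0, 245.0, 187.0, 142.0, 108.0, 82.0, 62.0, 48.0, 0.0 m³/s; ΣQ_DR = 1319 m³/s, peak = 323.0 m³/s.
Runoff depth d = ΣQ_DR·Δt / A = 1319 × 10800 / (2850 km²) = 4.998 mm.
The 1-cm UH is the DRH scaled by (10 mm)/d, so U_p = 323.0 × 10/4.998 = 646 m³/s.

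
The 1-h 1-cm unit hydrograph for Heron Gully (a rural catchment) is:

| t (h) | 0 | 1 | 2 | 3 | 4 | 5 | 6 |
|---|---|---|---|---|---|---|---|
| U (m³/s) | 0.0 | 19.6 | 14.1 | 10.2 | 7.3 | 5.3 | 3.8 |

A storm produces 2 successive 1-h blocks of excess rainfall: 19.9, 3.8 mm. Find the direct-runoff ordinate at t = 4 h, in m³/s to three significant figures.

Q ≈ 18.4 m³/s

By discrete convolution, Q_j = Σ (P_i / 10 mm) · U_{j−i}.
At t = 4 h (j=4): Q = (19.9/10)·7.3 + (3.8/10)·10.2 = 18.4 m³/s.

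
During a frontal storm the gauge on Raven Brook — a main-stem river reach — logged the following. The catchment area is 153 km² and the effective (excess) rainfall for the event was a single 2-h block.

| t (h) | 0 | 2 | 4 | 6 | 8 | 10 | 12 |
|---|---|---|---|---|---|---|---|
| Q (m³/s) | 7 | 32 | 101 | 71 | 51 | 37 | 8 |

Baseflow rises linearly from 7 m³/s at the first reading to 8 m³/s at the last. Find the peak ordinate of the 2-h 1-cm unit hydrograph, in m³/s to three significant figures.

Direct runoff: 0.00, 24.83, 93.67, 63.50, 43.33, 29.17, 0.00 m³/s; ΣQ_DR = 254.5 m³/s, peak = 93.67 m³/s.
Runoff depth d = ΣQ_DR·Δt / A = 254.5 × 7200 / (153 km²) = 11.98 mm.
The 1-cm UH is the DRH scaled by (10 mm)/d, so U_p = 93.67 × 10/11.98 = 78.2 m³/s.

U_p ≈ 78.2 m³/s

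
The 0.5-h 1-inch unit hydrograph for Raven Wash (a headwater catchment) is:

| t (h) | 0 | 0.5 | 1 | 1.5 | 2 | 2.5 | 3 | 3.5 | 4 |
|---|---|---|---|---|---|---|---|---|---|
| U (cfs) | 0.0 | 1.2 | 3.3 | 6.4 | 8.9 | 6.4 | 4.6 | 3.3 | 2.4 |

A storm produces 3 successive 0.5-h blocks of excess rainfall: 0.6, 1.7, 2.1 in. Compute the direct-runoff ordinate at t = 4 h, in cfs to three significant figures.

Q ≈ 16.7 cfs

By discrete convolution, Q_j = Σ (P_i / 1 in) · U_{j−i}.
At t = 4 h (j=8): Q = (0.6/1)·2.4 + (1.7/1)·3.3 + (2.1/1)·4.6 = 16.7 cfs.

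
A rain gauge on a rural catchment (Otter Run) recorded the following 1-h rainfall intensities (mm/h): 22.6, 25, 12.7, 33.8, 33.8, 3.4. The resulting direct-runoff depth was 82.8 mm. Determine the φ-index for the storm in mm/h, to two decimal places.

Only the 5 blocks with intensity above φ contribute runoff: 22.6, 25, 12.7, 33.8, 33.8 mm/h.
Σ(I−φ)·Δt = d  ⇒  (22.6+25+12.7+33.8+33.8 − 5φ)·1 = 82.8
φ = (127.9 − 82.8/1) / 5 = 9.02 mm/h.

φ ≈ 9.02 mm/h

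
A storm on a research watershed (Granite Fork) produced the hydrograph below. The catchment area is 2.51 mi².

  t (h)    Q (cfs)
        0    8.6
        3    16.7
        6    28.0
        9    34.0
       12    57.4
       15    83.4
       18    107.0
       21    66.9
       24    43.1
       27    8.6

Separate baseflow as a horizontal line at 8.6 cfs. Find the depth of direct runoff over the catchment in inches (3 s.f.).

Direct runoff: 0.0, 8.1, 19.4, 25.4, 48.8, 74.8, 98.4, 58.3, 34.5, 0.0 cfs; ΣQ_DR = 367.7 cfs.
V = ΣQ_DR · Δt = 367.7 × 10800 s = 3.971 × 10^6 ft³.
Over A = 2.51 mi², depth = V / A = 0.681 in.

d ≈ 0.681 in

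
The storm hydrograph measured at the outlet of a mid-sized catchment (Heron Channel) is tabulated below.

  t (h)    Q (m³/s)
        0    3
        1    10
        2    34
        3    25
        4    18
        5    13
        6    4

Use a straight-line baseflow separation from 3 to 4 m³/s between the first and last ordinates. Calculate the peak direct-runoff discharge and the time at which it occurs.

Q_p = 30.67 m³/s at t = 2 h

Subtracting baseflow gives direct-runoff ordinates: 0.00, 6.83, 30.67, 21.50, 14.33, 9.17, 0.00 m³/s.
The maximum is 30.67 m³/s, occurring at the reading for t = 2 h.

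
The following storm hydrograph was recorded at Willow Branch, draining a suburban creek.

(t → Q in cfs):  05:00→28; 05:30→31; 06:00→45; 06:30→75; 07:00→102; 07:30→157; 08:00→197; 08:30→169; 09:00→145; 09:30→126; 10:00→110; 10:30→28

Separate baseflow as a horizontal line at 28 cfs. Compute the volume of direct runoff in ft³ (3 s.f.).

V ≈ 1.58 × 10^6 ft³

Direct-runoff ordinates (Q − Q_b): 0.0, 3.0, 17.0, 47.0, 74.0, 129.0, 169.0, 141.0, 117.0, 98.0, 82.0, 0.0 cfs.
ΣQ_DR = 877.0 cfs.
With Δt = 0.5 h = 1800 s, V = ΣQ_DR · Δt = 877.0 × 1800 = 1.58 × 10^6 ft³.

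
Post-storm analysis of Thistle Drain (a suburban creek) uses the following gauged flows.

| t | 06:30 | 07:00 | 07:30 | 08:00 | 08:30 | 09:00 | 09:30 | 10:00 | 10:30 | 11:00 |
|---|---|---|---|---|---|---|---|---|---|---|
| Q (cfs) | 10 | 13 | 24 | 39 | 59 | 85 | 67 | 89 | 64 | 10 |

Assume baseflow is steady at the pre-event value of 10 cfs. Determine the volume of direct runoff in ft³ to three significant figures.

Direct-runoff ordinates (Q − Q_b): 0.0, 3.0, 14.0, 29.0, 49.0, 75.0, 57.0, 79.0, 54.0, 0.0 cfs.
ΣQ_DR = 360.0 cfs.
With Δt = 0.5 h = 1800 s, V = ΣQ_DR · Δt = 360.0 × 1800 = 6.48 × 10^5 ft³.

V ≈ 6.48 × 10^5 ft³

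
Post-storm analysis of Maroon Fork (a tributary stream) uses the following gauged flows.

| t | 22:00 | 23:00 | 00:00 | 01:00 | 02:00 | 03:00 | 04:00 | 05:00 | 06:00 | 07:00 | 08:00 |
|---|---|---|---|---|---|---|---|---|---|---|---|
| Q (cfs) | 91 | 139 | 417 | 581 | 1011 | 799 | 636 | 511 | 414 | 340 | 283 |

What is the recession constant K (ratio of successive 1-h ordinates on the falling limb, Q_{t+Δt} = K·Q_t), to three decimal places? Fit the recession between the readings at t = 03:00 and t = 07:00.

Using the recession-limb readings at t = 03:00 and t = 07:00: Q falls from 799 to 340 cfs over 4 intervals.
K = (Q₂/Q₁)^(1/4) = (340/799)^(1/4) = 0.808.

K ≈ 0.808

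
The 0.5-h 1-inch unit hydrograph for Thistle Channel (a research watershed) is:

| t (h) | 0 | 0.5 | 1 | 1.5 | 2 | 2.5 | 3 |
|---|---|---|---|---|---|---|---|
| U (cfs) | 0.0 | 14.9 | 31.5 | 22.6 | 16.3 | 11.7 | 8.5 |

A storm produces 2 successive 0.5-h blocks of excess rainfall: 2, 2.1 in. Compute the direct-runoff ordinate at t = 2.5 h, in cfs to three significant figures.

By discrete convolution, Q_j = Σ (P_i / 1 in) · U_{j−i}.
At t = 2.5 h (j=5): Q = (2/1)·11.7 + (2.1/1)·16.3 = 57.6 cfs.

Q ≈ 57.6 cfs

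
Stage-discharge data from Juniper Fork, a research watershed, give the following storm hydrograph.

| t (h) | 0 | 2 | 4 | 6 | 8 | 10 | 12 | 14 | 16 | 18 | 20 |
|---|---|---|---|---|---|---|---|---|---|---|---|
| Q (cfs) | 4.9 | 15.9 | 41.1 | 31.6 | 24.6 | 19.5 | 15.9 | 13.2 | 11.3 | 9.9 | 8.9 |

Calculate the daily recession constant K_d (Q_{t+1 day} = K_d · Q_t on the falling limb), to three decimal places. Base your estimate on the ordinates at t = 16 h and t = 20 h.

K_d ≈ 0.239

Between t = 16 h and t = 20 h the flow falls from 11.3 to 8.9 cfs over 2×2 h = 4 h.
Per-interval ratio K = (8.9/11.3)^(1/2) = 0.8875; K_d = K^(24/2) = 0.239.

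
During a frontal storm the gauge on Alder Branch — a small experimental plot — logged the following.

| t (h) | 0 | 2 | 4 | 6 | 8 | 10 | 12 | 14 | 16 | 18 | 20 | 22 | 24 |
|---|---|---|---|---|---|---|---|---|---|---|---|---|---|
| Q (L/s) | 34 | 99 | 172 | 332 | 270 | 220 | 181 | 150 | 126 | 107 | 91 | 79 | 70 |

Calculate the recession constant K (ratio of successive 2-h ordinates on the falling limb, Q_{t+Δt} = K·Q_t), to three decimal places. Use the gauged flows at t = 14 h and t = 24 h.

K ≈ 0.859

Using the recession-limb readings at t = 14 h and t = 24 h: Q falls from 150 to 70 L/s over 5 intervals.
K = (Q₂/Q₁)^(1/5) = (70/150)^(1/5) = 0.859.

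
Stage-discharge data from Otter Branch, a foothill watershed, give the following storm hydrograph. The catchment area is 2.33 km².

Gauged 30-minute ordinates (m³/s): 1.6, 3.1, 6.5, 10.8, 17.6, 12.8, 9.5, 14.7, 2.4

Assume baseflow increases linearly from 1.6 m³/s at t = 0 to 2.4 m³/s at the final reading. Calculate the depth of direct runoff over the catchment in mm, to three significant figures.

d ≈ 47.1 mm

Direct runoff: 0.00, 1.40, 4.70, 8.90, 15.60, 10.70, 7.30, 12.40, 0.00 m³/s; ΣQ_DR = 61.00 m³/s.
V = ΣQ_DR · Δt = 61.00 × 1800 s = 1.098 × 10^5 m³.
Over A = 2.33 km², depth = V / A = 47.1 mm.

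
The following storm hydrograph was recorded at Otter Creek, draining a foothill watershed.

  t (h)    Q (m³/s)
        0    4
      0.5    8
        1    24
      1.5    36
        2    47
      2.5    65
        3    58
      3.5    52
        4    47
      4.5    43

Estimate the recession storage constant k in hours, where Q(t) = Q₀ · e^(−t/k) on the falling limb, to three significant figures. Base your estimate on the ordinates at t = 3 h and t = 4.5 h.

k ≈ 5.01 h

On the falling limb, Q drops from 58 to 43 m³/s between t = 3 h and t = 4.5 h (Δt = 1.5 h).
k = −Δt / ln(Q₂/Q₁) = −1.5 / ln(43/58) = 5.01 h.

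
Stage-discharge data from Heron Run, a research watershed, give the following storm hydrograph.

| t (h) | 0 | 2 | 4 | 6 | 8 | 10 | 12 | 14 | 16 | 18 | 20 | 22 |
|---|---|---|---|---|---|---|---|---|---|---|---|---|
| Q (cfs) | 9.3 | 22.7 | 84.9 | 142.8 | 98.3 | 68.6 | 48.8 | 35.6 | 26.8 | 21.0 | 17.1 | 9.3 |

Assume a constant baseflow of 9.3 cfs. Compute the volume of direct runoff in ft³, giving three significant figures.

V ≈ 3.41 × 10^6 ft³

Direct-runoff ordinates (Q − Q_b): 0.0, 13.4, 75.6, 133.5, 89.0, 59.3, 39.5, 26.3, 17.5, 11.7, 7.8, 0.0 cfs.
ΣQ_DR = 473.6 cfs.
With Δt = 2 h = 7200 s, V = ΣQ_DR · Δt = 473.6 × 7200 = 3.41 × 10^6 ft³.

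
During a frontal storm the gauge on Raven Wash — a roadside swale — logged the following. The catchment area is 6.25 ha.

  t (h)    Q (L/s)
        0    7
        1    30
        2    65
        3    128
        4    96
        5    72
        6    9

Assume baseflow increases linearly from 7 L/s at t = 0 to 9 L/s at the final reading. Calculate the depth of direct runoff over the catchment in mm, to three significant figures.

d ≈ 20.2 mm

Direct runoff: 0.00, 22.67, 57.33, 120.00, 87.67, 63.33, 0.00 L/s; ΣQ_DR = 351.0 L/s.
V = ΣQ_DR · Δt = 351.0 × 3600 s = 1.264 × 10^6 L.
Over A = 6.25 ha, depth = V / A = 20.2 mm.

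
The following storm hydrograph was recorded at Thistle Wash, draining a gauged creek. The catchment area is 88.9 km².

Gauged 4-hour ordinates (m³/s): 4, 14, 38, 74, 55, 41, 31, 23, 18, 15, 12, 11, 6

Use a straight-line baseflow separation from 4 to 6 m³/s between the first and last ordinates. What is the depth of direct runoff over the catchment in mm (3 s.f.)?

Direct runoff: 0.00, 9.83, 33.67, 69.50, 50.33, 36.17, 26.00, 17.83, 12.67, 9.50, 6.33, 5.17, 0.00 m³/s; ΣQ_DR = 277.0 m³/s.
V = ΣQ_DR · Δt = 277.0 × 14400 s = 3.989 × 10^6 m³.
Over A = 88.9 km², depth = V / A = 44.9 mm.

d ≈ 44.9 mm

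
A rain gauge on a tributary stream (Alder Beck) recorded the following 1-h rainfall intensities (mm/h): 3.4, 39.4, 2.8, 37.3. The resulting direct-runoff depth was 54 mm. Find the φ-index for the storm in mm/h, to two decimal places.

Only the 2 blocks with intensity above φ contribute runoff: 39.4, 37.3 mm/h.
Σ(I−φ)·Δt = d  ⇒  (39.4+37.3 − 2φ)·1 = 54
φ = (76.70 − 54/1) / 2 = 11.35 mm/h.

φ ≈ 11.35 mm/h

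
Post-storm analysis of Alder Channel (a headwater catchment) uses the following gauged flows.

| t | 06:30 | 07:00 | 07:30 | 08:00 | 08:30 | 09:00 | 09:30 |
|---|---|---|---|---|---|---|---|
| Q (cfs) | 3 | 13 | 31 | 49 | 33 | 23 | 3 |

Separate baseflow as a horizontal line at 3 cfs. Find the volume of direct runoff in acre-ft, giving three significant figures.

Direct-runoff ordinates (Q − Q_b): 0.0, 10.0, 28.0, 46.0, 30.0, 20.0, 0.0 cfs.
ΣQ_DR = 134.0 cfs.
With Δt = 0.5 h = 1800 s, V = ΣQ_DR · Δt = 134.0 × 1800 = 2.41 × 10^5 ft³ = 5.54 acre-ft.

V ≈ 5.54 acre-ft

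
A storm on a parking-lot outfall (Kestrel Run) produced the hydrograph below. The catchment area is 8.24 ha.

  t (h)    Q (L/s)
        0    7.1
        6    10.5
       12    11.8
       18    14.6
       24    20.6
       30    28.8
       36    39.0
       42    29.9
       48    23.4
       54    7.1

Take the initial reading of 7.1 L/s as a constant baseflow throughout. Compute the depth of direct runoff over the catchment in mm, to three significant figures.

d ≈ 31.9 mm

Direct runoff: 0.0, 3.4, 4.7, 7.5, 13.5, 21.7, 31.9, 22.8, 16.3, 0.0 L/s; ΣQ_DR = 121.8 L/s.
V = ΣQ_DR · Δt = 121.8 × 21600 s = 2.631 × 10^6 L.
Over A = 8.24 ha, depth = V / A = 31.9 mm.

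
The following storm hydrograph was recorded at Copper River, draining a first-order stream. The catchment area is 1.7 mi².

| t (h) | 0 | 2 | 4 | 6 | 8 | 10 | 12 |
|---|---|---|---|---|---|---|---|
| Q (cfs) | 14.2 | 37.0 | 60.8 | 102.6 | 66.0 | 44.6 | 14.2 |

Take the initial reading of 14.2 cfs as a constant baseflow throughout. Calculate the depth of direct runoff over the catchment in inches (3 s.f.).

Direct runoff: 0.0, 22.8, 46.6, 88.4, 51.8, 30.4, 0.0 cfs; ΣQ_DR = 240.0 cfs.
V = ΣQ_DR · Δt = 240.0 × 7200 s = 1.728 × 10^6 ft³.
Over A = 1.7 mi², depth = V / A = 0.438 in.

d ≈ 0.438 in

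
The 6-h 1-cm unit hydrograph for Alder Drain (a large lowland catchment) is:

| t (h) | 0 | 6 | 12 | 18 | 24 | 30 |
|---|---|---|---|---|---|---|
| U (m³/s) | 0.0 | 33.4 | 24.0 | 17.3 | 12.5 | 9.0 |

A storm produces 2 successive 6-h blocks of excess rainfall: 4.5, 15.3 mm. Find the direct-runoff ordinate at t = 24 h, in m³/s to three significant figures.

Q ≈ 32.1 m³/s

By discrete convolution, Q_j = Σ (P_i / 10 mm) · U_{j−i}.
At t = 24 h (j=4): Q = (4.5/10)·12.5 + (15.3/10)·17.3 = 32.1 m³/s.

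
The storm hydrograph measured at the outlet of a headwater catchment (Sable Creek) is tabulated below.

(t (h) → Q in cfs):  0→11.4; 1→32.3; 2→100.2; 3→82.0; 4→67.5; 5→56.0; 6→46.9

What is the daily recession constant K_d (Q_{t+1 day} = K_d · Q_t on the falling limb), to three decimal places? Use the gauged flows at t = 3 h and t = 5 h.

Between t = 3 h and t = 5 h the flow falls from 82.0 to 56.0 cfs over 2×1 h = 2 h.
Per-interval ratio K = (56.0/82.0)^(1/2) = 0.8264; K_d = K^(24/1) = 0.010.

K_d ≈ 0.010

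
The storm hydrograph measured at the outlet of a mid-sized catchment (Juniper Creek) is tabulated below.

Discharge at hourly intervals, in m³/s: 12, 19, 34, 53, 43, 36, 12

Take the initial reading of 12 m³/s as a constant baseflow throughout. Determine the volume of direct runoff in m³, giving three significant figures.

Direct-runoff ordinates (Q − Q_b): 0.0, 7.0, 22.0, 41.0, 31.0, 24.0, 0.0 m³/s.
ΣQ_DR = 125.0 m³/s.
With Δt = 1 h = 3600 s, V = ΣQ_DR · Δt = 125.0 × 3600 = 4.50 × 10^5 m³.

V ≈ 4.50 × 10^5 m³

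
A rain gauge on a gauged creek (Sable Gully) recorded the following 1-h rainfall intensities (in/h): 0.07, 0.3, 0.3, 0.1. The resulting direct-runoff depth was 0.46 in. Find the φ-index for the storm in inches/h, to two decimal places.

φ ≈ 0.08 in/h

Only the 3 blocks with intensity above φ contribute runoff: 0.3, 0.3, 0.1 in/h.
Σ(I−φ)·Δt = d  ⇒  (0.3+0.3+0.1 − 3φ)·1 = 0.46
φ = (0.7000 − 0.46/1) / 3 = 0.08 in/h.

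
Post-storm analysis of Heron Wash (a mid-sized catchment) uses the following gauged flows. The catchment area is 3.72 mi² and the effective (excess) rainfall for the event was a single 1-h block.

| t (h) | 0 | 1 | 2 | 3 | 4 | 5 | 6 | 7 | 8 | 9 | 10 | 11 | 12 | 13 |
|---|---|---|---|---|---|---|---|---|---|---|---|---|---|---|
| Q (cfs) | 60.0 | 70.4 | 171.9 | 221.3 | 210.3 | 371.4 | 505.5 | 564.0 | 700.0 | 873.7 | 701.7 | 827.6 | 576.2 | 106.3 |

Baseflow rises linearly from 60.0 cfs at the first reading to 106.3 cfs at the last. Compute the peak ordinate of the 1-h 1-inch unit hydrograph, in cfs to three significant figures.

U_p ≈ 391 cfs

Direct runoff: 0.00, 6.84, 104.78, 150.62, 136.05, 293.59, 424.13, 479.07, 611.51, 781.65, 606.08, 728.42, 473.46, 0.00 cfs; ΣQ_DR = 4796 cfs, peak = 781.65 cfs.
Runoff depth d = ΣQ_DR·Δt / A = 4796 × 3600 / (3.72 mi²) = 1.998 in.
The 1-inch UH is the DRH scaled by (1 in)/d, so U_p = 781.65 × 1/1.998 = 391 cfs.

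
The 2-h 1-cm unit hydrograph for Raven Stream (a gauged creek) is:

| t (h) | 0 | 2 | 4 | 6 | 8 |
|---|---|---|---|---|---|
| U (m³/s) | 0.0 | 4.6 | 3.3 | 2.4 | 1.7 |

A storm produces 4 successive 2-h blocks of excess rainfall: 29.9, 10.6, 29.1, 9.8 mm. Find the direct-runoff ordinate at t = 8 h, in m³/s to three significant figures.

By discrete convolution, Q_j = Σ (P_i / 10 mm) · U_{j−i}.
At t = 8 h (j=4): Q = (29.9/10)·1.7 + (10.6/10)·2.4 + (29.1/10)·3.3 + (9.8/10)·4.6 = 21.7 m³/s.

Q ≈ 21.7 m³/s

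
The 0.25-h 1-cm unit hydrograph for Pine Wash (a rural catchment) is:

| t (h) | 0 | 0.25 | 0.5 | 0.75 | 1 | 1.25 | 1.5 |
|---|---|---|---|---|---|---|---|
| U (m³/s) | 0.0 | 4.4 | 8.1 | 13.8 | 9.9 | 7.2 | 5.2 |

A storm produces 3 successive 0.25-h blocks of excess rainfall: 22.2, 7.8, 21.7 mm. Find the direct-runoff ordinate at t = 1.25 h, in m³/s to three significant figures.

By discrete convolution, Q_j = Σ (P_i / 10 mm) · U_{j−i}.
At t = 1.25 h (j=5): Q = (22.2/10)·7.2 + (7.8/10)·9.9 + (21.7/10)·13.8 = 53.7 m³/s.

Q ≈ 53.7 m³/s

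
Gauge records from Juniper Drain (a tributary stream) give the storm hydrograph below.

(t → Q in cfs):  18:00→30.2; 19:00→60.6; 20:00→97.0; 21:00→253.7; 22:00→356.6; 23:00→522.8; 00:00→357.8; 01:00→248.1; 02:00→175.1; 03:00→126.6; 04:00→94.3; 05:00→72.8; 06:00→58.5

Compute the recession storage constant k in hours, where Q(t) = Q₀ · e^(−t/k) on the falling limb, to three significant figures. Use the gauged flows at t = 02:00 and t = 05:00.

k ≈ 3.42 h

On the falling limb, Q drops from 175.1 to 72.8 cfs between t = 02:00 and t = 05:00 (Δt = 3 h).
k = −Δt / ln(Q₂/Q₁) = −3 / ln(72.8/175.1) = 3.42 h.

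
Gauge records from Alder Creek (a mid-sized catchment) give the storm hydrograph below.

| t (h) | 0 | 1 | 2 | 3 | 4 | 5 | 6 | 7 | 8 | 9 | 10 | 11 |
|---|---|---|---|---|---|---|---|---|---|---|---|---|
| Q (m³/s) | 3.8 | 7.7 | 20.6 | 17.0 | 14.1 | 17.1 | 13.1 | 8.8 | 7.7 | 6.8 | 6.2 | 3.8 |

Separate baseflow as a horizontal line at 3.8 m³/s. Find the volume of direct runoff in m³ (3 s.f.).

Direct-runoff ordinates (Q − Q_b): 0.0, 3.9, 16.8, 13.2, 10.3, 13.3, 9.3, 5.0, 3.9, 3.0, 2.4, 0.0 m³/s.
ΣQ_DR = 81.10 m³/s.
With Δt = 1 h = 3600 s, V = ΣQ_DR · Δt = 81.10 × 3600 = 2.92 × 10^5 m³.

V ≈ 2.92 × 10^5 m³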